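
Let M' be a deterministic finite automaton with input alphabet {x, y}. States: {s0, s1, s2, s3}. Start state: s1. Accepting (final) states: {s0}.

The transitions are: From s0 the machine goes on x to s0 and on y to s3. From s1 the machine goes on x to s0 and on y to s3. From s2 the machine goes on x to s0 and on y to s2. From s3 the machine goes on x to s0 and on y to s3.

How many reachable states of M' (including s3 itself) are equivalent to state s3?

States {s2} cannot be reached from the start state, so discard them.
Initial partition by acceptance: {s0} | {s1,s3}.
No further refinement is possible. Final partition (2 blocks): {s0} | {s1,s3}.
The equivalence class containing s3 is {s1,s3}, of size 2.

2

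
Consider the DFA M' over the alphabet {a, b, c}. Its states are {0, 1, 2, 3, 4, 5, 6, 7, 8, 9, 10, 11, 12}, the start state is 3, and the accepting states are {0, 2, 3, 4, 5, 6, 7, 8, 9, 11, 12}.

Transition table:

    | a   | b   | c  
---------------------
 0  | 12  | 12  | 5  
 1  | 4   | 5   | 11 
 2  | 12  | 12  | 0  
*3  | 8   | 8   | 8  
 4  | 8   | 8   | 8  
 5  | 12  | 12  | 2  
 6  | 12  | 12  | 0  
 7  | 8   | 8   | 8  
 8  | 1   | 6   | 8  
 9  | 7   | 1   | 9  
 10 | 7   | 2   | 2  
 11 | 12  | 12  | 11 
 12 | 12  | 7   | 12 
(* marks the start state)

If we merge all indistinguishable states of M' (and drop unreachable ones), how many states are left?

States {9,10} cannot be reached from the start state, so discard them.
Initial partition by acceptance: {0,2,3,4,5,6,7,8,11,12} | {1}.
Refine {0,2,3,4,5,6,7,8,11,12} on symbol a: members go to different blocks, giving {0,2,3,4,5,6,7,11,12} and {8}.
On input a, block {0,2,3,4,5,6,7,11,12} splits into {0,2,5,6,11,12} and {3,4,7}.
Refine {0,2,5,6,11,12} on symbol b: members go to different blocks, giving {0,2,5,6,11} and {12}.
The partition is now stable with 5 blocks: {0,2,5,6,11} | {1} | {8} | {3,4,7} | {12}.

5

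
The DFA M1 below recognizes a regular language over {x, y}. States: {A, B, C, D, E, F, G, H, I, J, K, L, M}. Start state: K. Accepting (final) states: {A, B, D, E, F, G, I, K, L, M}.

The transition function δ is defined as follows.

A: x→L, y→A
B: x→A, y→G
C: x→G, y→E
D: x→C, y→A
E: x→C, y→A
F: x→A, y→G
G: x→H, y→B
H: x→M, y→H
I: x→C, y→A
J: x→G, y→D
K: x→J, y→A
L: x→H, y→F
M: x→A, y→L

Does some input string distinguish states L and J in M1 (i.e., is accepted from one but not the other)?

Reachable states from the start: {A,B,C,D,E,F,G,H,J,K,L,M}. Unreachable: {I} — drop them.
P0 = {A,B,D,E,F,G,K,L,M} | {C,H,J}.
Refine {A,B,D,E,F,G,K,L,M} on symbol x: members go to different blocks, giving {D,E,G,K,L} and {A,B,F,M}.
Split {C,H,J} by δ(·,x) → {C,J} and {H}.
On input x, block {D,E,G,K,L} splits into {D,E,K} and {G,L}.
On input x, block {A,B,F,M} splits into {B,F,M} and {A}.
The partition is now stable with 6 blocks: {D,E,K} | {C,J} | {B,F,M} | {H} | {G,L} | {A}.
L and J end up in different blocks, so they are distinguishable. For instance, the string 'ε' is accepted from only L.

Yes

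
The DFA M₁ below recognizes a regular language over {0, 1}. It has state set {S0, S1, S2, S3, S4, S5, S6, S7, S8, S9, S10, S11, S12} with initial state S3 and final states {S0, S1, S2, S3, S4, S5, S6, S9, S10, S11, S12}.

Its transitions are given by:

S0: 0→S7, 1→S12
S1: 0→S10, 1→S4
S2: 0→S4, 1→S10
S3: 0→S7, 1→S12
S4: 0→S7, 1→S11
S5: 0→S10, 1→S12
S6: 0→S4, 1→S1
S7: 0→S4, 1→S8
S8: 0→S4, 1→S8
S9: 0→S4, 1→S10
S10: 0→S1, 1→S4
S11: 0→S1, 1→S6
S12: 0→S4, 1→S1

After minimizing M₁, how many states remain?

Reachable states from the start: {S1,S3,S4,S6,S7,S8,S10,S11,S12}. Unreachable: {S0,S2,S5,S9} — drop them.
P0 = {S1,S3,S4,S6,S10,S11,S12} | {S7,S8}.
On input 0, block {S1,S3,S4,S6,S10,S11,S12} splits into {S1,S6,S10,S11,S12} and {S3,S4}.
Split {S1,S6,S10,S11,S12} by δ(·,0) → {S1,S10,S11} and {S6,S12}.
Refine {S1,S10,S11} on symbol 1: members go to different blocks, giving {S1,S10} and {S11}.
On input 1, block {S3,S4} splits into {S3} and {S4}.
Stable partition: {S1,S10} | {S7,S8} | {S3} | {S6,S12} | {S11} | {S4} — 6 equivalence classes.

6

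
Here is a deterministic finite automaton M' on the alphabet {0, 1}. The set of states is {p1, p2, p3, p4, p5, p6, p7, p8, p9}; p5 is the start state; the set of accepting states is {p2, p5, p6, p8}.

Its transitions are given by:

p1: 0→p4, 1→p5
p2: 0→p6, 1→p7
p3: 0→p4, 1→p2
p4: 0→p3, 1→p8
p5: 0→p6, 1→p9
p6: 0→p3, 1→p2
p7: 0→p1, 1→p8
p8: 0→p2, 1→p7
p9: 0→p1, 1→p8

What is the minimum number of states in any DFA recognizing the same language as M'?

P0 = {p2,p5,p6,p8} | {p1,p3,p4,p7,p9}.
On input 0, block {p2,p5,p6,p8} splits into {p2,p5,p8} and {p6}.
Refine {p2,p5,p8} on symbol 0: members go to different blocks, giving {p2,p5} and {p8}.
On input 1, block {p1,p3,p4,p7,p9} splits into {p4,p7,p9} and {p1,p3}.
The partition is now stable with 5 blocks: {p2,p5} | {p4,p7,p9} | {p6} | {p8} | {p1,p3}.

5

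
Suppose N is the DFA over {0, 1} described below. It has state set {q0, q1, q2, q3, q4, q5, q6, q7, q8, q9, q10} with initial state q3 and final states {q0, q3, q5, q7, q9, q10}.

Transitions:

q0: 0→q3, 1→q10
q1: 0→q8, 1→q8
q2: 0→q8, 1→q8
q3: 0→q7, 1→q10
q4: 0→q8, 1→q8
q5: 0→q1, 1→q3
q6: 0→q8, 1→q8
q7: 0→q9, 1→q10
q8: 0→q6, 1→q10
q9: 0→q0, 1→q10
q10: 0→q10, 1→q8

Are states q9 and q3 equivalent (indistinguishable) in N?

First remove the unreachable states {q1,q2,q4,q5}; 7 states remain.
Initial partition by acceptance: {q0,q3,q7,q9,q10} | {q6,q8}.
Split {q0,q3,q7,q9,q10} by δ(·,1) → {q0,q3,q7,q9} and {q10}.
On input 1, block {q6,q8} splits into {q6} and {q8}.
The partition is now stable with 4 blocks: {q0,q3,q7,q9} | {q6} | {q10} | {q8}.
q9 and q3 lie in the same block of the stable partition, so they are equivalent — no string distinguishes them.

Yes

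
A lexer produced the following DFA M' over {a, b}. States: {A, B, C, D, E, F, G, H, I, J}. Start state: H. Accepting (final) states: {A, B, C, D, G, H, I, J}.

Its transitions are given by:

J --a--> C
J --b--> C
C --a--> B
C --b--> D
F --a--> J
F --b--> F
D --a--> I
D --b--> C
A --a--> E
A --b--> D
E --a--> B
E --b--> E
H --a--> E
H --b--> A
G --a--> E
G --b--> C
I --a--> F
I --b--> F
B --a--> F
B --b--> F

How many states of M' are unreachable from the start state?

No path from H leads to G; the other 9 states are all reachable.

1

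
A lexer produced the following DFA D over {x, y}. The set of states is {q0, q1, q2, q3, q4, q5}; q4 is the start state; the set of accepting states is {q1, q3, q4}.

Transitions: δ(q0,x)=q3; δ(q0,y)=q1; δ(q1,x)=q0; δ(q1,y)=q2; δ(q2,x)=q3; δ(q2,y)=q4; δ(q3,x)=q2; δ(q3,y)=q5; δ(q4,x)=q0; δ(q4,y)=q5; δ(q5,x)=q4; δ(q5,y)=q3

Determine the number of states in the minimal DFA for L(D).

2

P0 = {q1,q3,q4} | {q0,q2,q5}.
The partition is now stable with 2 blocks: {q1,q3,q4} | {q0,q2,q5}.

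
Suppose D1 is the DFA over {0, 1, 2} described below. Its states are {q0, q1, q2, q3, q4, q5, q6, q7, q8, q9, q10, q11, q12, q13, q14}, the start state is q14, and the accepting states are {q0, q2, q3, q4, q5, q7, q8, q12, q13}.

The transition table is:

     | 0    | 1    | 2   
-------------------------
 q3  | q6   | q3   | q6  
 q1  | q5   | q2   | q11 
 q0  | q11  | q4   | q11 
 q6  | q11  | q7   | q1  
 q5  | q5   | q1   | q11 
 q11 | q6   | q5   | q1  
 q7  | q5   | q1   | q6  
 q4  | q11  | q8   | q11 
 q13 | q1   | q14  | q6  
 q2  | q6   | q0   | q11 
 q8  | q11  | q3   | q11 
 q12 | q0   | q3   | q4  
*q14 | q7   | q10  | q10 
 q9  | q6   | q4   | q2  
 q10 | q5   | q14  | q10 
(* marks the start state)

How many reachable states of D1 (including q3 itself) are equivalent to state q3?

Reachable states from the start: {q0,q1,q2,q3,q4,q5,q6,q7,q8,q10,q11,q14}. Unreachable: {q9,q12,q13} — drop them.
Initial partition by acceptance: {q0,q2,q3,q4,q5,q7,q8} | {q1,q6,q10,q11,q14}.
Split {q0,q2,q3,q4,q5,q7,q8} by δ(·,0) → {q0,q2,q3,q4,q8} and {q5,q7}.
Refine {q1,q6,q10,q11,q14} on symbol 0: members go to different blocks, giving {q1,q10,q14} and {q6,q11}.
Refine {q1,q10,q14} on symbol 1: members go to different blocks, giving {q10,q14} and {q1}.
No further refinement is possible. Final partition (5 blocks): {q0,q2,q3,q4,q8} | {q10,q14} | {q5,q7} | {q6,q11} | {q1}.
The equivalence class containing q3 is {q0,q2,q3,q4,q8}, of size 5.

5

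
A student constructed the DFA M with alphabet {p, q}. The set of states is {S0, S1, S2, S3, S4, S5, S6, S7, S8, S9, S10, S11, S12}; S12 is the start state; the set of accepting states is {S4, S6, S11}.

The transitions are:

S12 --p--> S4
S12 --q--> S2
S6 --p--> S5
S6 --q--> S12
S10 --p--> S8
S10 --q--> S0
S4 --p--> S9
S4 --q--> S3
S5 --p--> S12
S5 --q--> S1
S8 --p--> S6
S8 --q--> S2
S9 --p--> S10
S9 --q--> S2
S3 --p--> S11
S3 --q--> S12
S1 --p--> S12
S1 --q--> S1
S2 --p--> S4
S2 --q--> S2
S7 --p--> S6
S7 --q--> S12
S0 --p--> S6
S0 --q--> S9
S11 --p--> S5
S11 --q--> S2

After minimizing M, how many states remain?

First remove the unreachable states {S7}; 12 states remain.
P0 = {S4,S6,S11} | {S0,S1,S2,S3,S5,S8,S9,S10,S12}.
On input p, block {S0,S1,S2,S3,S5,S8,S9,S10,S12} splits into {S0,S2,S3,S8,S12} and {S1,S5,S9,S10}.
Refine {S0,S2,S3,S8,S12} on symbol q: members go to different blocks, giving {S2,S3,S8,S12} and {S0}.
Refine {S1,S5,S9,S10} on symbol p: members go to different blocks, giving {S1,S5,S10} and {S9}.
Refine {S4,S6,S11} on symbol p: members go to different blocks, giving {S6,S11} and {S4}.
On input p, block {S2,S3,S8,S12} splits into {S2,S12} and {S3,S8}.
On input p, block {S1,S5,S10} splits into {S1,S5} and {S10}.
No further refinement is possible. Final partition (8 blocks): {S6,S11} | {S2,S12} | {S1,S5} | {S0} | {S9} | {S4} | {S3,S8} | {S10}.

8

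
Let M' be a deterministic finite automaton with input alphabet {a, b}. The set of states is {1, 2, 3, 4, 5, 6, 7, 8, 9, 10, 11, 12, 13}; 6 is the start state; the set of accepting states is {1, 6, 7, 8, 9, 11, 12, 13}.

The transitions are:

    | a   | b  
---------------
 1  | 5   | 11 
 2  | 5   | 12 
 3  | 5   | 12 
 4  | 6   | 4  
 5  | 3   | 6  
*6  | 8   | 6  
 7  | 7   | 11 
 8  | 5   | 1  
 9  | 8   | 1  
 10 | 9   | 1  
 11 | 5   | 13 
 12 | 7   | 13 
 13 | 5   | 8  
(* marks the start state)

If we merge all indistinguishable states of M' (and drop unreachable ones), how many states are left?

Reachable states from the start: {1,3,5,6,7,8,11,12,13}. Unreachable: {2,4,9,10} — drop them.
Initial partition by acceptance: {1,6,7,8,11,12,13} | {3,5}.
Refine {1,6,7,8,11,12,13} on symbol a: members go to different blocks, giving {1,8,11,13} and {6,7,12}.
Split {6,7,12} by δ(·,a) → {7,12} and {6}.
On input b, block {3,5} splits into {3} and {5}.
No further refinement is possible. Final partition (5 blocks): {1,8,11,13} | {3} | {7,12} | {6} | {5}.

5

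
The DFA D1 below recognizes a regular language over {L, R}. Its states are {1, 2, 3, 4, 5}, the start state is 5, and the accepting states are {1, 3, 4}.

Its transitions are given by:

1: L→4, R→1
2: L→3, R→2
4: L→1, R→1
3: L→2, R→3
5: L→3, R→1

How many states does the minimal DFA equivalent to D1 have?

All states are reachable from the start state.
Start with accepting vs non-accepting: {1,3,4} | {2,5}.
On input L, block {1,3,4} splits into {1,4} and {3}.
Refine {2,5} on symbol R: members go to different blocks, giving {2} and {5}.
The partition is now stable with 4 blocks: {1,4} | {2} | {3} | {5}.

4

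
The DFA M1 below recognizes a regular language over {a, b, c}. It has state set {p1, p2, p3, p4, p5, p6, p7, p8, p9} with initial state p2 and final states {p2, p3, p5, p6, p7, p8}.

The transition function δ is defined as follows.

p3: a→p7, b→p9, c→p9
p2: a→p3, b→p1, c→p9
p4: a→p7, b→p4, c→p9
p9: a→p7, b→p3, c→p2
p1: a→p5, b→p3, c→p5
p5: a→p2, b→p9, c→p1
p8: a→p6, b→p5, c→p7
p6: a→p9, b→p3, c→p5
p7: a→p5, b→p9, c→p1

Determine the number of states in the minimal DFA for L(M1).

2

States {p4,p6,p8} cannot be reached from the start state, so discard them.
Start with accepting vs non-accepting: {p2,p3,p5,p7} | {p1,p9}.
No further refinement is possible. Final partition (2 blocks): {p2,p3,p5,p7} | {p1,p9}.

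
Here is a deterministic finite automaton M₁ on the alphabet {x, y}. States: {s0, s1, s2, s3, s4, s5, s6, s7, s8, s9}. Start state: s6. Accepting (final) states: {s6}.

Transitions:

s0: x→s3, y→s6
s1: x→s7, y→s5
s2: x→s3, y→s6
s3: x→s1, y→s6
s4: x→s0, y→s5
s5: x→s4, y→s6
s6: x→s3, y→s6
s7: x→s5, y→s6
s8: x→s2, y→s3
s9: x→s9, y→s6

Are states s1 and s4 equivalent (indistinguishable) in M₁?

Yes

Reachable states from the start: {s0,s1,s3,s4,s5,s6,s7}. Unreachable: {s2,s8,s9} — drop them.
Start with accepting vs non-accepting: {s6} | {s0,s1,s3,s4,s5,s7}.
Refine {s0,s1,s3,s4,s5,s7} on symbol y: members go to different blocks, giving {s0,s3,s5,s7} and {s1,s4}.
Refine {s0,s3,s5,s7} on symbol x: members go to different blocks, giving {s0,s7} and {s3,s5}.
No further refinement is possible. Final partition (4 blocks): {s6} | {s0,s7} | {s1,s4} | {s3,s5}.
s1 and s4 lie in the same block of the stable partition, so they are equivalent — no string distinguishes them.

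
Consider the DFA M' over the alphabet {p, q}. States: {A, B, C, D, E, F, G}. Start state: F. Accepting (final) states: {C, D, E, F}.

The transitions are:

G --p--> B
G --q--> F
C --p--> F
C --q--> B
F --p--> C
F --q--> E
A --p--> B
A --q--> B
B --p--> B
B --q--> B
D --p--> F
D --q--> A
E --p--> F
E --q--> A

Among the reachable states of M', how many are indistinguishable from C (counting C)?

2

Reachable states from the start: {A,B,C,E,F}. Unreachable: {D,G} — drop them.
P0 = {C,E,F} | {A,B}.
Split {C,E,F} by δ(·,q) → {C,E} and {F}.
No further refinement is possible. Final partition (3 blocks): {C,E} | {A,B} | {F}.
The equivalence class containing C is {C,E}, of size 2.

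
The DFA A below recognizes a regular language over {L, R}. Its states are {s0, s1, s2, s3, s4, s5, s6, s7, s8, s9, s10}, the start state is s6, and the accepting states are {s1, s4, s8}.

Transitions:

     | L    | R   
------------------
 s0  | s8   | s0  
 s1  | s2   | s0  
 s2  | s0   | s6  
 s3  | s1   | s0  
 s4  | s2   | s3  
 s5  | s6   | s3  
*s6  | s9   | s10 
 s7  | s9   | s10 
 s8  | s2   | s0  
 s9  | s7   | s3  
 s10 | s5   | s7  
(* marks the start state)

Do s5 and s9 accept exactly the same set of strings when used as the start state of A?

States {s4} cannot be reached from the start state, so discard them.
Initial partition by acceptance: {s1,s8} | {s0,s2,s3,s5,s6,s7,s9,s10}.
On input L, block {s0,s2,s3,s5,s6,s7,s9,s10} splits into {s2,s5,s6,s7,s9,s10} and {s0,s3}.
Split {s2,s5,s6,s7,s9,s10} by δ(·,L) → {s5,s6,s7,s9,s10} and {s2}.
On input R, block {s5,s6,s7,s9,s10} splits into {s6,s7,s10} and {s5,s9}.
Stable partition: {s1,s8} | {s6,s7,s10} | {s0,s3} | {s2} | {s5,s9} — 5 equivalence classes.
s5 and s9 lie in the same block of the stable partition, so they are equivalent — no string distinguishes them.

Yes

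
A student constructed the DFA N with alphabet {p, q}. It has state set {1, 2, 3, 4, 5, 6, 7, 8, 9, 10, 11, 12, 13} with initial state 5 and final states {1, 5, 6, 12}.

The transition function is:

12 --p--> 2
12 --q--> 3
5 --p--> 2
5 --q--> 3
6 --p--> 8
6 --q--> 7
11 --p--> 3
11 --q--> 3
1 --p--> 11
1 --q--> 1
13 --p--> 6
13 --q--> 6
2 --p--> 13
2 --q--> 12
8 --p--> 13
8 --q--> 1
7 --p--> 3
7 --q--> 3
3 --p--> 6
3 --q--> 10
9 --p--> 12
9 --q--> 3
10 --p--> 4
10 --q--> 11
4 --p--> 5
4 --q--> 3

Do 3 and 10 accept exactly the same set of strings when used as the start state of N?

No

First remove the unreachable states {9}; 12 states remain.
Initial partition by acceptance: {1,5,6,12} | {2,3,4,7,8,10,11,13}.
Split {1,5,6,12} by δ(·,q) → {5,6,12} and {1}.
Split {2,3,4,7,8,10,11,13} by δ(·,p) → {2,7,8,10,11} and {3,4,13}.
Split {5,6,12} by δ(·,q) → {5,12} and {6}.
Split {2,7,8,10,11} by δ(·,q) → {7,11} and {2} and {8} and {10}.
Refine {3,4,13} on symbol p: members go to different blocks, giving {3,13} and {4}.
Split {3,13} by δ(·,q) → {3} and {13}.
The partition is now stable with 10 blocks: {5,12} | {7,11} | {1} | {3} | {6} | {2} | {8} | {10} | {4} | {13}.
3 and 10 end up in different blocks, so they are distinguishable. For instance, the string 'p' is accepted from only 3.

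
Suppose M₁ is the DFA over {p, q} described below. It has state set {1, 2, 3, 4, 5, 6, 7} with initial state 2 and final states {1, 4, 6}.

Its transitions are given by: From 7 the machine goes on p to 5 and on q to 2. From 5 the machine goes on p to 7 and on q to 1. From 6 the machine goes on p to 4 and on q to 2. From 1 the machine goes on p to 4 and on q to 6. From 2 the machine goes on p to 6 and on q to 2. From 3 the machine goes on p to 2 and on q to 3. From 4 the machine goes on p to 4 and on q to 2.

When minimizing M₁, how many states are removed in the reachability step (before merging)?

BFS from 2 reaches {2, 4, 6}; the 4 state(s) 1, 3, 5, 7 are never visited.

4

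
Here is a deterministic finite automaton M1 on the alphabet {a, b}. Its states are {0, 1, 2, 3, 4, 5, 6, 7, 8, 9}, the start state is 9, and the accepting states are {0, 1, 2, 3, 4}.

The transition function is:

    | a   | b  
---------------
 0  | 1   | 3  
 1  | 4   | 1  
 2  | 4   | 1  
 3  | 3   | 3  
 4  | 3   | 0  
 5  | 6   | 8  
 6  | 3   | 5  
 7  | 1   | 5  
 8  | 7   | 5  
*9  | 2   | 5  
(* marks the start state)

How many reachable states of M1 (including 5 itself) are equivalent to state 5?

P0 = {0,1,2,3,4} | {5,6,7,8,9}.
Refine {5,6,7,8,9} on symbol a: members go to different blocks, giving {6,7,9} and {5,8}.
The partition is now stable with 3 blocks: {0,1,2,3,4} | {6,7,9} | {5,8}.
State 5 belongs to the block {5,8}, which has 2 states.

2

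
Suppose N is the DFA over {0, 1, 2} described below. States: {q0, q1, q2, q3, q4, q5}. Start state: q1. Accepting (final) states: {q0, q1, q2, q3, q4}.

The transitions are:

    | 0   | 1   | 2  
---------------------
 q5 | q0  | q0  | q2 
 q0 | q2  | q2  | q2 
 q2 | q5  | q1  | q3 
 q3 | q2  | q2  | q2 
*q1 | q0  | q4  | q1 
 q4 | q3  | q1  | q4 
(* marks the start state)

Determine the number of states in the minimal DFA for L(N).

Every state is reachable, so we keep all 6.
Initial partition by acceptance: {q0,q1,q2,q3,q4} | {q5}.
Split {q0,q1,q2,q3,q4} by δ(·,0) → {q0,q1,q3,q4} and {q2}.
Split {q0,q1,q3,q4} by δ(·,0) → {q0,q3} and {q1,q4}.
Stable partition: {q0,q3} | {q5} | {q2} | {q1,q4} — 4 equivalence classes.

4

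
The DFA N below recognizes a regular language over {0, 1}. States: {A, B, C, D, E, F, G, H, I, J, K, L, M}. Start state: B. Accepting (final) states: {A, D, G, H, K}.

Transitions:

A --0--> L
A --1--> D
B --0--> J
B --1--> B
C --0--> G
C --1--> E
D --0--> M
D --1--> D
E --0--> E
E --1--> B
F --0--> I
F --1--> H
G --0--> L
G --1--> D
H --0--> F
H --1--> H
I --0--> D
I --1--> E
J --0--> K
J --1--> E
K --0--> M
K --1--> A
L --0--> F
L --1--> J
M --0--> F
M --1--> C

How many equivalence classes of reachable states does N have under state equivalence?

P0 = {A,D,G,H,K} | {B,C,E,F,I,J,L,M}.
On input 0, block {B,C,E,F,I,J,L,M} splits into {B,E,F,L,M} and {C,I,J}.
Refine {B,E,F,L,M} on symbol 0: members go to different blocks, giving {E,L,M} and {B,F}.
Split {A,D,G,H,K} by δ(·,0) → {A,D,G,K} and {H}.
Split {E,L,M} by δ(·,0) → {L,M} and {E}.
Refine {B,F} on symbol 1: members go to different blocks, giving {B} and {F}.
No further refinement is possible. Final partition (7 blocks): {A,D,G,K} | {L,M} | {C,I,J} | {B} | {H} | {E} | {F}.

7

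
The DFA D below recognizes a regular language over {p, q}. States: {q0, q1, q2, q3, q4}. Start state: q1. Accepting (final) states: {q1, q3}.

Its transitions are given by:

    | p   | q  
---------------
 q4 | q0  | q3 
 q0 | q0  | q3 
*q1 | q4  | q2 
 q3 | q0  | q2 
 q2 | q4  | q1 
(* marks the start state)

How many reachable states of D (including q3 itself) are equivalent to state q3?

2

All states are reachable from the start state.
Start with accepting vs non-accepting: {q1,q3} | {q0,q2,q4}.
The partition is now stable with 2 blocks: {q1,q3} | {q0,q2,q4}.
State q3 belongs to the block {q1,q3}, which has 2 states.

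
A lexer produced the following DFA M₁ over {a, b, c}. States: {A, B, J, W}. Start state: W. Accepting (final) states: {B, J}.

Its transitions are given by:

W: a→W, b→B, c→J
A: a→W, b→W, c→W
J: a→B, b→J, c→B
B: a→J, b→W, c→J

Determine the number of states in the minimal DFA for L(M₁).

3

Reachable states from the start: {B,J,W}. Unreachable: {A} — drop them.
P0 = {B,J} | {W}.
Split {B,J} by δ(·,b) → {B} and {J}.
The partition is now stable with 3 blocks: {B} | {W} | {J}.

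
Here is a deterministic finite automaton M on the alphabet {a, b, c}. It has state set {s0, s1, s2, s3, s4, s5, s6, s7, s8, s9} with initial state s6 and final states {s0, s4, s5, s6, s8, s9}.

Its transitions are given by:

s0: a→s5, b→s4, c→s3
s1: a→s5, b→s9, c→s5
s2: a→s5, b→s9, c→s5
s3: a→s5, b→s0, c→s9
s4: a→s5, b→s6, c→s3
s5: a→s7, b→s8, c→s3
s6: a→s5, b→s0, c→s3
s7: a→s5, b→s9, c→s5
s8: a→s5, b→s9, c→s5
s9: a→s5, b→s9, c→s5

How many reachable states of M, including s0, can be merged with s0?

3

Reachable states from the start: {s0,s3,s4,s5,s6,s7,s8,s9}. Unreachable: {s1,s2} — drop them.
Start with accepting vs non-accepting: {s0,s4,s5,s6,s8,s9} | {s3,s7}.
Refine {s0,s4,s5,s6,s8,s9} on symbol a: members go to different blocks, giving {s0,s4,s6,s8,s9} and {s5}.
Split {s0,s4,s6,s8,s9} by δ(·,c) → {s0,s4,s6} and {s8,s9}.
Split {s3,s7} by δ(·,b) → {s3} and {s7}.
The partition is now stable with 5 blocks: {s0,s4,s6} | {s3} | {s5} | {s8,s9} | {s7}.
The equivalence class containing s0 is {s0,s4,s6}, of size 3.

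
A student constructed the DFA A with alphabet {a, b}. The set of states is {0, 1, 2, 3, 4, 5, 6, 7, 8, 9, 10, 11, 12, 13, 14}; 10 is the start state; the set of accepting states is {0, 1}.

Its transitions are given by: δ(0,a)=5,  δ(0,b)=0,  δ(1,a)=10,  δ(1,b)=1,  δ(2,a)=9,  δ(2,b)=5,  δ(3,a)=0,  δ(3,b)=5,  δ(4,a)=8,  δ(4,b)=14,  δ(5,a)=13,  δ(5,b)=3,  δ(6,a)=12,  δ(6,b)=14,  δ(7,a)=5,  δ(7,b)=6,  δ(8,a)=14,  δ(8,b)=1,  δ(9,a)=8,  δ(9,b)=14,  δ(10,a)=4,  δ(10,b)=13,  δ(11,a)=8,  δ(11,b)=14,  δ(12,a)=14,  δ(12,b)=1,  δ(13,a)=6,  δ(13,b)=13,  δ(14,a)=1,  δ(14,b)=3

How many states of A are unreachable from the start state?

BFS from 10 reaches {0, 1, 3, 4, 5, 6, 8, 10, 12, 13, 14}; the 4 state(s) 2, 7, 9, 11 are never visited.

4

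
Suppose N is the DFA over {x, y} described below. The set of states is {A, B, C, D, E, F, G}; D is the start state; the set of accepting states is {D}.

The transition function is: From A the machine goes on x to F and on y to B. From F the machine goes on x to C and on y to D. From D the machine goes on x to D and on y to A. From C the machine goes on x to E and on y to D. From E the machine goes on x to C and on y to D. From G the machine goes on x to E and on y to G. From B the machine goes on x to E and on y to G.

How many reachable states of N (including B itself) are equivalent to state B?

All states are reachable from the start state.
Initial partition by acceptance: {D} | {A,B,C,E,F,G}.
Refine {A,B,C,E,F,G} on symbol y: members go to different blocks, giving {A,B,G} and {C,E,F}.
No further refinement is possible. Final partition (3 blocks): {D} | {A,B,G} | {C,E,F}.
The equivalence class containing B is {A,B,G}, of size 3.

3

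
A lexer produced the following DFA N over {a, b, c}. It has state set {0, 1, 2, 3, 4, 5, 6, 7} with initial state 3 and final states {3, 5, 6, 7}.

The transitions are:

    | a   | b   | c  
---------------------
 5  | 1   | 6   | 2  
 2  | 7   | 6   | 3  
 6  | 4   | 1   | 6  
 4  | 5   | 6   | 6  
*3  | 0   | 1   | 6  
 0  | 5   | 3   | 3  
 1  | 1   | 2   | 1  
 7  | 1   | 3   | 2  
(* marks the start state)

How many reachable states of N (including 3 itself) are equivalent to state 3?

All states are reachable from the start state.
Start with accepting vs non-accepting: {3,5,6,7} | {0,1,2,4}.
Split {3,5,6,7} by δ(·,b) → {3,6} and {5,7}.
Split {0,1,2,4} by δ(·,a) → {0,2,4} and {1}.
The partition is now stable with 4 blocks: {3,6} | {0,2,4} | {5,7} | {1}.
The equivalence class containing 3 is {3,6}, of size 2.

2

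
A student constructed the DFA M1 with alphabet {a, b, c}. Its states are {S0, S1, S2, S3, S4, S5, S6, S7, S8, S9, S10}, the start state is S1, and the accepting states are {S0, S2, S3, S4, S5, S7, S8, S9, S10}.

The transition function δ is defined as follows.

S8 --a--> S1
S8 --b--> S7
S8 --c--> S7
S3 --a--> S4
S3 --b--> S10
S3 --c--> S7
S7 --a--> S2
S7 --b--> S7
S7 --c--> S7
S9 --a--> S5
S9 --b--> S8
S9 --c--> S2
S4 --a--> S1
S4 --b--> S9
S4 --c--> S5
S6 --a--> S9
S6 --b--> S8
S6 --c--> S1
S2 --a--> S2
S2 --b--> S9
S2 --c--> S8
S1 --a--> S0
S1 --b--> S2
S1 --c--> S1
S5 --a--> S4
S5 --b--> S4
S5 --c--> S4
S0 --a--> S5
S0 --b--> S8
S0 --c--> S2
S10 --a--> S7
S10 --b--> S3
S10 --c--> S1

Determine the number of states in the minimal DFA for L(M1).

7

States {S3,S6,S10} cannot be reached from the start state, so discard them.
Start with accepting vs non-accepting: {S0,S2,S4,S5,S7,S8,S9} | {S1}.
On input a, block {S0,S2,S4,S5,S7,S8,S9} splits into {S0,S2,S5,S7,S9} and {S4,S8}.
Refine {S0,S2,S5,S7,S9} on symbol a: members go to different blocks, giving {S0,S2,S7,S9} and {S5}.
Refine {S0,S2,S7,S9} on symbol a: members go to different blocks, giving {S0,S9} and {S2,S7}.
Refine {S4,S8} on symbol b: members go to different blocks, giving {S4} and {S8}.
Split {S2,S7} by δ(·,b) → {S2} and {S7}.
No further refinement is possible. Final partition (7 blocks): {S0,S9} | {S1} | {S4} | {S5} | {S2} | {S8} | {S7}.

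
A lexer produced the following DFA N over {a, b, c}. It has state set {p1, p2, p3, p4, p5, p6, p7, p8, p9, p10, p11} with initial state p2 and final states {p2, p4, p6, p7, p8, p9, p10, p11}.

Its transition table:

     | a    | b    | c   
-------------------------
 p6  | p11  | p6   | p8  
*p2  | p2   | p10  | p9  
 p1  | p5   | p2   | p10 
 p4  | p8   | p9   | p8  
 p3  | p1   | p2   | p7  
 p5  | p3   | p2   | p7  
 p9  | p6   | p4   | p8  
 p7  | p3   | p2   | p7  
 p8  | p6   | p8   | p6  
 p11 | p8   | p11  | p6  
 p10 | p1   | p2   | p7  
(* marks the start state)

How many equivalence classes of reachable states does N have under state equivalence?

4

All states are reachable from the start state.
Start with accepting vs non-accepting: {p2,p4,p6,p7,p8,p9,p10,p11} | {p1,p3,p5}.
On input a, block {p2,p4,p6,p7,p8,p9,p10,p11} splits into {p2,p4,p6,p8,p9,p11} and {p7,p10}.
Refine {p2,p4,p6,p8,p9,p11} on symbol b: members go to different blocks, giving {p4,p6,p8,p9,p11} and {p2}.
No further refinement is possible. Final partition (4 blocks): {p4,p6,p8,p9,p11} | {p1,p3,p5} | {p7,p10} | {p2}.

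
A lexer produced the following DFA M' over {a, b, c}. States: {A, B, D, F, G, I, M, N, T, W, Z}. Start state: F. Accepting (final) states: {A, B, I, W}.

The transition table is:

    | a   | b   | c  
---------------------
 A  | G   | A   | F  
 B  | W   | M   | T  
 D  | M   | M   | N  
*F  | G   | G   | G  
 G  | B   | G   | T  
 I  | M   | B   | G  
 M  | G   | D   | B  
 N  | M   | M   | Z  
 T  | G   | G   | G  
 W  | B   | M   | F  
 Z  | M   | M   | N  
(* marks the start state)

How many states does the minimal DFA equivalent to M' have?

5

First remove the unreachable states {A,I}; 9 states remain.
P0 = {B,W} | {D,F,G,M,N,T,Z}.
Refine {D,F,G,M,N,T,Z} on symbol a: members go to different blocks, giving {D,F,M,N,T,Z} and {G}.
Refine {D,F,M,N,T,Z} on symbol a: members go to different blocks, giving {D,N,Z} and {F,M,T}.
On input b, block {F,M,T} splits into {F,T} and {M}.
No further refinement is possible. Final partition (5 blocks): {B,W} | {D,N,Z} | {G} | {F,T} | {M}.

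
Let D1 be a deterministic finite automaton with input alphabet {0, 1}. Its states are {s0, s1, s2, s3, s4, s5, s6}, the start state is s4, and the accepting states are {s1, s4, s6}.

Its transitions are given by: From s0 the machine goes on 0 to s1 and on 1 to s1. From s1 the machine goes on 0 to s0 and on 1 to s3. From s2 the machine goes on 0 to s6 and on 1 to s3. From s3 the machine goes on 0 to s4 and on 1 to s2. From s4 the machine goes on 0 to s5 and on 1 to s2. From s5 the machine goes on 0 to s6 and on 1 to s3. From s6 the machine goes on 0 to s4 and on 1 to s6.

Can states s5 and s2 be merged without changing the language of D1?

Reachable states from the start: {s2,s3,s4,s5,s6}. Unreachable: {s0,s1} — drop them.
Start with accepting vs non-accepting: {s4,s6} | {s2,s3,s5}.
Split {s4,s6} by δ(·,0) → {s4} and {s6}.
On input 0, block {s2,s3,s5} splits into {s2,s5} and {s3}.
Stable partition: {s4} | {s2,s5} | {s6} | {s3} — 4 equivalence classes.
s5 and s2 lie in the same block of the stable partition, so they are equivalent — no string distinguishes them.

Yes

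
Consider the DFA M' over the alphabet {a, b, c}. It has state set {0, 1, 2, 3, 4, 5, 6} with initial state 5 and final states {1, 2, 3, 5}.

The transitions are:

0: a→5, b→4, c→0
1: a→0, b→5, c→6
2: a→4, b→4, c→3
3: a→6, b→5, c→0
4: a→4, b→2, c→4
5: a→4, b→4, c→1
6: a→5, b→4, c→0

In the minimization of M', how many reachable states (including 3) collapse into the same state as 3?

2

P0 = {1,2,3,5} | {0,4,6}.
On input b, block {1,2,3,5} splits into {1,3} and {2,5}.
On input a, block {0,4,6} splits into {0,6} and {4}.
No further refinement is possible. Final partition (4 blocks): {1,3} | {0,6} | {2,5} | {4}.
State 3 belongs to the block {1,3}, which has 2 states.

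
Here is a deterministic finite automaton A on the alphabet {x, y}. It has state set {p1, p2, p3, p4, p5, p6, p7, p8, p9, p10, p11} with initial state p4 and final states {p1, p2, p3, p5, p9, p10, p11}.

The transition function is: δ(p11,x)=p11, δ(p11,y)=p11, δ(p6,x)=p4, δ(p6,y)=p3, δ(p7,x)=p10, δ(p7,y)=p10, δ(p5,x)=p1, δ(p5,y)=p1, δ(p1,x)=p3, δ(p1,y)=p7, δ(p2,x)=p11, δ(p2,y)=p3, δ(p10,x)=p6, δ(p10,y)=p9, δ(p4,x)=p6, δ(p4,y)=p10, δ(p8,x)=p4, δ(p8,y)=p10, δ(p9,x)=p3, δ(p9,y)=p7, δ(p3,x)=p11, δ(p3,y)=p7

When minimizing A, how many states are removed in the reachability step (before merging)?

BFS from p4 reaches {p3, p4, p6, p7, p9, p10, p11}; the 4 state(s) p1, p2, p5, p8 are never visited.

4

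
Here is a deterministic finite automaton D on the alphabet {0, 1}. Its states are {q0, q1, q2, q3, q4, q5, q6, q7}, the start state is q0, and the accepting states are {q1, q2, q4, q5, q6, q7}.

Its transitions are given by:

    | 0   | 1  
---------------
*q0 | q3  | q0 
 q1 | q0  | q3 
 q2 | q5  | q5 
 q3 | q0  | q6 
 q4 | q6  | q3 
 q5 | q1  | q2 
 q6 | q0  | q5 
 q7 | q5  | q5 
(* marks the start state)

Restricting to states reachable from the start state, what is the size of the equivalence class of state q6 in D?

Reachable states from the start: {q0,q1,q2,q3,q5,q6}. Unreachable: {q4,q7} — drop them.
Initial partition by acceptance: {q1,q2,q5,q6} | {q0,q3}.
Refine {q1,q2,q5,q6} on symbol 0: members go to different blocks, giving {q1,q6} and {q2,q5}.
Refine {q1,q6} on symbol 1: members go to different blocks, giving {q1} and {q6}.
Split {q0,q3} by δ(·,1) → {q0} and {q3}.
On input 0, block {q2,q5} splits into {q2} and {q5}.
No further refinement is possible. Final partition (6 blocks): {q1} | {q0} | {q2} | {q6} | {q3} | {q5}.
State q6 belongs to the block {q6}, which has 1 states.

1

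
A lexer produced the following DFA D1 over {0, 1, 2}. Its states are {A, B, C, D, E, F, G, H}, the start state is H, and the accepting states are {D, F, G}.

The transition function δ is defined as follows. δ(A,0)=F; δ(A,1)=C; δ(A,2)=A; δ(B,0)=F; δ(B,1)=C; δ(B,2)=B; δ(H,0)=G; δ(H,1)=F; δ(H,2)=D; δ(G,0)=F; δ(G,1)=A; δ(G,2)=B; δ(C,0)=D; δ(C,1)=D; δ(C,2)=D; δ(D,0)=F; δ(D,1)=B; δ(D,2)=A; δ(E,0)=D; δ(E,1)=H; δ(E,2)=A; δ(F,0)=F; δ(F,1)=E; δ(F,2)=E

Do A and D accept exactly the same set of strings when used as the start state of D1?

No

Start with accepting vs non-accepting: {D,F,G} | {A,B,C,E,H}.
On input 1, block {A,B,C,E,H} splits into {A,B,E} and {C,H}.
The partition is now stable with 3 blocks: {D,F,G} | {A,B,E} | {C,H}.
A and D end up in different blocks, so they are distinguishable. For instance, the string 'ε' is accepted from only D.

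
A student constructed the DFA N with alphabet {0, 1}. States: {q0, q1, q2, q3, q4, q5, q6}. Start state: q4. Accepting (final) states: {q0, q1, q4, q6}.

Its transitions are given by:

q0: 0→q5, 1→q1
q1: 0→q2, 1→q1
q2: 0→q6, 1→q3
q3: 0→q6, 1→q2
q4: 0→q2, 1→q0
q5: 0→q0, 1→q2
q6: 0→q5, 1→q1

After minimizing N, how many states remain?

2

All states are reachable from the start state.
Start with accepting vs non-accepting: {q0,q1,q4,q6} | {q2,q3,q5}.
The partition is now stable with 2 blocks: {q0,q1,q4,q6} | {q2,q3,q5}.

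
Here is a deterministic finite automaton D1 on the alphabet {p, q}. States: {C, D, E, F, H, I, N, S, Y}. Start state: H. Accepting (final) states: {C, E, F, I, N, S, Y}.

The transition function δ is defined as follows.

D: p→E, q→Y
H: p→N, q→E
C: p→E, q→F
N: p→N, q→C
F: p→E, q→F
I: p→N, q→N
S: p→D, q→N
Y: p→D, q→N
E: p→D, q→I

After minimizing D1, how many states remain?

7

First remove the unreachable states {S}; 8 states remain.
Start with accepting vs non-accepting: {C,E,F,I,N,Y} | {D,H}.
Split {C,E,F,I,N,Y} by δ(·,p) → {C,F,I,N} and {E,Y}.
Split {C,F,I,N} by δ(·,p) → {C,F} and {I,N}.
On input p, block {D,H} splits into {D} and {H}.
Refine {I,N} on symbol q: members go to different blocks, giving {I} and {N}.
On input q, block {E,Y} splits into {E} and {Y}.
No further refinement is possible. Final partition (7 blocks): {C,F} | {D} | {E} | {I} | {H} | {N} | {Y}.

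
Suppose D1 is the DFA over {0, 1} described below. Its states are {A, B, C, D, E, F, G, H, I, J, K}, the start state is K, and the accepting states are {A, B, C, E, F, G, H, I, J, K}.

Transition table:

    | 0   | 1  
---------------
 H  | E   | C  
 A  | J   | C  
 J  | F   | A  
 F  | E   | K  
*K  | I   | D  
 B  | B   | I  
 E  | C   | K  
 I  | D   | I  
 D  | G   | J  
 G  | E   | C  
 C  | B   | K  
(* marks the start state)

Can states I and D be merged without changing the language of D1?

First remove the unreachable states {H}; 10 states remain.
Initial partition by acceptance: {A,B,C,E,F,G,I,J,K} | {D}.
Refine {A,B,C,E,F,G,I,J,K} on symbol 0: members go to different blocks, giving {A,B,C,E,F,G,J,K} and {I}.
On input 0, block {A,B,C,E,F,G,J,K} splits into {A,B,C,E,F,G,J} and {K}.
Refine {A,B,C,E,F,G,J} on symbol 1: members go to different blocks, giving {A,G,J} and {C,E,F} and {B}.
Split {A,G,J} by δ(·,0) → {G,J} and {A}.
Split {G,J} by δ(·,1) → {G} and {J}.
Refine {C,E,F} on symbol 0: members go to different blocks, giving {E,F} and {C}.
On input 0, block {E,F} splits into {E} and {F}.
No further refinement is possible. Final partition (10 blocks): {G} | {D} | {I} | {K} | {E} | {B} | {A} | {J} | {C} | {F}.
I and D end up in different blocks, so they are distinguishable. For instance, the string 'ε' is accepted from only I.

No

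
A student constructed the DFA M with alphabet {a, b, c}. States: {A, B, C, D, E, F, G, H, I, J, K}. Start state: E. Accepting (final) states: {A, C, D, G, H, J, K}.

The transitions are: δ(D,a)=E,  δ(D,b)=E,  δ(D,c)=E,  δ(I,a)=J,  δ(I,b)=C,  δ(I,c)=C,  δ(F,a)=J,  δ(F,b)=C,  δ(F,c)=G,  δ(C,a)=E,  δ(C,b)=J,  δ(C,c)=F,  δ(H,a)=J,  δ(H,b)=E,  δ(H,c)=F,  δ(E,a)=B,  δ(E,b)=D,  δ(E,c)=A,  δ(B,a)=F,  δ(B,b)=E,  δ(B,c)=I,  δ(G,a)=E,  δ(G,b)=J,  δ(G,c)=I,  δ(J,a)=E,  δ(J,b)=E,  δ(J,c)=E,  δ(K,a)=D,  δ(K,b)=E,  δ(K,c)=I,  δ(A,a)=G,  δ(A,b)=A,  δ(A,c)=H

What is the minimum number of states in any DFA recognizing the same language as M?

Reachable states from the start: {A,B,C,D,E,F,G,H,I,J}. Unreachable: {K} — drop them.
Start with accepting vs non-accepting: {A,C,D,G,H,J} | {B,E,F,I}.
Refine {A,C,D,G,H,J} on symbol a: members go to different blocks, giving {C,D,G,J} and {A,H}.
Refine {C,D,G,J} on symbol b: members go to different blocks, giving {C,G} and {D,J}.
Split {B,E,F,I} by δ(·,a) → {B,E} and {F,I}.
Refine {B,E} on symbol a: members go to different blocks, giving {B} and {E}.
On input a, block {A,H} splits into {A} and {H}.
Stable partition: {C,G} | {B} | {A} | {D,J} | {F,I} | {E} | {H} — 7 equivalence classes.

7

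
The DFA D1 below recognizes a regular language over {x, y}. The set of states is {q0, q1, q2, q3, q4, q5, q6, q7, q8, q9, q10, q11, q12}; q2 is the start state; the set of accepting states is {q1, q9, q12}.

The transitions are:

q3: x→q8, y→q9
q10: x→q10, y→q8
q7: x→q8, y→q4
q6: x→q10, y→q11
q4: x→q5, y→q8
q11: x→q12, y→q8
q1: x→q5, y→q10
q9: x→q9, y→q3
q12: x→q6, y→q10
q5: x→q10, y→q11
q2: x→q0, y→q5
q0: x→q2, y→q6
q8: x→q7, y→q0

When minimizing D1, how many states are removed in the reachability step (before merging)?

3

BFS from q2 reaches {q0, q2, q4, q5, q6, q7, q8, q10, q11, q12}; the 3 state(s) q1, q3, q9 are never visited.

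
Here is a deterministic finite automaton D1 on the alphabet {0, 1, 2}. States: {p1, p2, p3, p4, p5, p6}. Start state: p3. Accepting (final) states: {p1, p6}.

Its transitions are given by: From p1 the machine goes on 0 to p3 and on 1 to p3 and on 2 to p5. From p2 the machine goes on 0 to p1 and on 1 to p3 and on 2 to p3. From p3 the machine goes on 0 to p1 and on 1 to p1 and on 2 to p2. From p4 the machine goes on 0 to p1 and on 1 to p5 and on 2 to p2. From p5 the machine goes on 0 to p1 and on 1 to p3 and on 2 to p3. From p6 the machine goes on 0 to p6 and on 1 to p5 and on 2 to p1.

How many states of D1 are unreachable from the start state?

No path from p3 leads to p4, p6; the other 4 states are all reachable.

2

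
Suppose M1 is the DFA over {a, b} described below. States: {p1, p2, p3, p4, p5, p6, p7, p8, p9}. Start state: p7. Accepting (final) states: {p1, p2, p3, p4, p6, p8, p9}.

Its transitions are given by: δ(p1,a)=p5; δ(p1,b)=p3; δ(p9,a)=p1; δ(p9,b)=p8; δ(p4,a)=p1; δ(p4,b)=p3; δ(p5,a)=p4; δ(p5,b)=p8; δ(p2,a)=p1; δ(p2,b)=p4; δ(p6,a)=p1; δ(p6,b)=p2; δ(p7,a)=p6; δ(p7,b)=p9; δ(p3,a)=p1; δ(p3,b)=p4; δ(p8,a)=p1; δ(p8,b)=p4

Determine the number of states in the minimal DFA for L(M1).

3

Start with accepting vs non-accepting: {p1,p2,p3,p4,p6,p8,p9} | {p5,p7}.
On input a, block {p1,p2,p3,p4,p6,p8,p9} splits into {p2,p3,p4,p6,p8,p9} and {p1}.
The partition is now stable with 3 blocks: {p2,p3,p4,p6,p8,p9} | {p5,p7} | {p1}.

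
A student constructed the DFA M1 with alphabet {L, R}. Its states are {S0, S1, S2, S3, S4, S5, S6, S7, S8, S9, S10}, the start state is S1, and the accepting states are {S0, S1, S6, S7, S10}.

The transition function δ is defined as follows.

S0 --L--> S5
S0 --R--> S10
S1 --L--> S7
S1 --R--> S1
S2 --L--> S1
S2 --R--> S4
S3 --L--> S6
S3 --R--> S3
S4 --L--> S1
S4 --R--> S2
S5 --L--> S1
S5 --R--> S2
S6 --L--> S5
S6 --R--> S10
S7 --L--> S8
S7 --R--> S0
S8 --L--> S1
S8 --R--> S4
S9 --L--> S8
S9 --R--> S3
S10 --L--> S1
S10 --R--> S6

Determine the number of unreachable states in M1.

2

Starting at S1 and following transitions, the reachable set is {S0, S1, S2, S4, S5, S6, S7, S8, S10}. That leaves S3, S9 unreachable — 2 in total.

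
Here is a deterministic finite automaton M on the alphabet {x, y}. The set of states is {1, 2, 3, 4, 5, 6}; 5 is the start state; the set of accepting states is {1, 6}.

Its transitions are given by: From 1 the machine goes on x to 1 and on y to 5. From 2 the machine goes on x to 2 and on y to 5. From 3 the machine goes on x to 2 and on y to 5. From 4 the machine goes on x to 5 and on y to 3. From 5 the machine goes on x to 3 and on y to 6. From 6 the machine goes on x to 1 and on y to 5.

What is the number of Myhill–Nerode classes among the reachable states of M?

Reachable states from the start: {1,2,3,5,6}. Unreachable: {4} — drop them.
Initial partition by acceptance: {1,6} | {2,3,5}.
Split {2,3,5} by δ(·,y) → {2,3} and {5}.
Stable partition: {1,6} | {2,3} | {5} — 3 equivalence classes.

3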